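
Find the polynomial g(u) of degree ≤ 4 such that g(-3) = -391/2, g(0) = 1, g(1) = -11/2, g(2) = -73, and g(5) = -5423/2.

g(u) = -4u^4 - (5/2)u^3 + 5u^2 - 5u + 1

Write g(u) = au^4 + bu^3 + cu^2 + du + e. Substituting each data point gives a linear system:
  81a - 27b + 9c - 3d + e = -391/2
  e = 1
  a + b + c + d + e = -11/2
  16a + 8b + 4c + 2d + e = -73
  625a + 125b + 25c + 5d + e = -5423/2
Solving the system yields a = -4, b = -5/2, c = 5, d = -5, e = 1.
So g(u) = -4u⁴ - (5/2)u³ + 5u² - 5u + 1.
Check: g(-3) = -391/2. ✓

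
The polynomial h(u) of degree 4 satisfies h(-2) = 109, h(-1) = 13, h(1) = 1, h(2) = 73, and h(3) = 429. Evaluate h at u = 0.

Write h(u) = au^4 + bu^3 + cu^2 + du + e. Substituting each data point gives a linear system:
  16a - 8b + 4c - 2d + e = 109
  a - b + c - d + e = 13
  a + b + c + d + e = 1
  16a + 8b + 4c + 2d + e = 73
  81a + 27b + 9c + 3d + e = 429
Solving the system yields a = 6, b = -1, c = -2, d = -5, e = 3.
So h(u) = 6u⁴ - u³ - 2u² - 5u + 3.
Then h(0) = 3.

3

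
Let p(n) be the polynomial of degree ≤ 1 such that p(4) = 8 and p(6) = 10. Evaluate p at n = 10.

Using the Lagrange interpolation formula with nodes 4, 6:
  L_0(n) = (n - 6) / -2
  L_1(n) = (n - 4) / 2
Then p(n) = 8·L_0(n) + 10·L_1(n).
Expanding and collecting terms gives p(n) = n + 4.
Evaluating at n = 10: p(10) = 14.

14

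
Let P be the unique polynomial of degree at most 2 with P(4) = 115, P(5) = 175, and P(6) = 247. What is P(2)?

Forward differences of the values at t = 4, 5, 6:
  P  : 115  175  247
  Δ  : 60  72
  Δ^2: 12
The second differences are constant, confirming degree 2.
Interpolating (Newton forward form) and evaluating at t = 2 gives P(2) = 31.

31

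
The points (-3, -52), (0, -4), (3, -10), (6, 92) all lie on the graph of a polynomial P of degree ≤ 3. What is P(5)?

Write P(t) = at^3 + bt^2 + ct + d. Substituting each data point gives a linear system:
  -27a + 9b - 3c + d = -52
  d = -4
  27a + 9b + 3c + d = -10
  216a + 36b + 6c + d = 92
Solving the system yields a = 1, b = -3, c = -2, d = -4.
So P(t) = t^3 - 3t^2 - 2t - 4.
Then P(5) = 36.

36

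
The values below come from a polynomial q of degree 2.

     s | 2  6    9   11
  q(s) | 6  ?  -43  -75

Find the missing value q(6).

-10

The 3 known points determine the degree-2 polynomial uniquely.
Write q(s) = as^2 + bs + c. Substituting each data point gives a linear system:
  4a + 2b + c = 6
  81a + 9b + c = -43
  121a + 11b + c = -75
Solving the system yields a = -1, b = 4, c = 2.
So q(s) = -s^2 + 4s + 2.
Then q(6) = -10.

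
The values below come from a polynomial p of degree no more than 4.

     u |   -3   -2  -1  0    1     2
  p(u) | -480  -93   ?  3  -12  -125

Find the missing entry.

The 5 known points determine the degree-4 polynomial uniquely.
Write p(u) = au^4 + bu^3 + cu^2 + du + e. Substituting each data point gives a linear system:
  81a - 27b + 9c - 3d + e = -480
  16a - 8b + 4c - 2d + e = -93
  e = 3
  a + b + c + d + e = -12
  16a + 8b + 4c + 2d + e = -125
Solving the system yields a = -6, b = -1, c = -4, d = -4, e = 3.
So p(u) = -6u^4 - u^3 - 4u^2 - 4u + 3.
Then p(-1) = -2.

-2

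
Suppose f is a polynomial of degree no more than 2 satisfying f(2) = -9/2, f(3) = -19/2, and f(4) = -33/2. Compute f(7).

Forward differences of the values at n = 2, 3, 4:
  f  : -9/2  -19/2  -33/2
  Δ  : -5  -7
  Δ^2: -2
The second differences are constant, confirming degree 2.
Interpolating (Newton forward form) and evaluating at n = 7 gives f(7) = -99/2.

-99/2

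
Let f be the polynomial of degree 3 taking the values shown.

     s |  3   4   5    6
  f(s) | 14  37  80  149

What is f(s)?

f(s) = s^3 - 2s^2 + 5

Write f(s) = as^3 + bs^2 + cs + d. Substituting each data point gives a linear system:
  27a + 9b + 3c + d = 14
  64a + 16b + 4c + d = 37
  125a + 25b + 5c + d = 80
  216a + 36b + 6c + d = 149
Solving the system yields a = 1, b = -2, c = 0, d = 5.
So f(s) = s^3 - 2s^2 + 5.
Check: f(3) = 14. ✓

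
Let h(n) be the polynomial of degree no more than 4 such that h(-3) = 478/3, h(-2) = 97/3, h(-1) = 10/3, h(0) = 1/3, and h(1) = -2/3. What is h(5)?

3646/3

Forward differences of the values at n = -3, -2, -1, 0, 1:
  h  : 478/3  97/3  10/3  1/3  -2/3
  Δ  : -127  -29  -3  -1
  Δ^2: 98  26  2
  Δ^3: -72  -24
  Δ^4: 48
The fourth differences are constant, confirming degree 4.
Interpolating (Newton forward form) and evaluating at n = 5 gives h(5) = 3646/3.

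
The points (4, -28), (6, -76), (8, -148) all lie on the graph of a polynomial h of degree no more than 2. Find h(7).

-109

Forward differences of the values at n = 4, 6, 8:
  h  : -28  -76  -148
  Δ  : -48  -72
  Δ^2: -24
The second differences are constant, confirming degree 2.
Interpolating (Newton forward form) and evaluating at n = 7 gives h(7) = -109.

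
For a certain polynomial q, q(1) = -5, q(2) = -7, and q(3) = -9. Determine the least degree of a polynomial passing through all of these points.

1

Forward differences of the values at x = 1, 2, 3:
  q  : -5  -7  -9
  Δ  : -2  -2
  Δ^2: 0
The first differences are constant (-2) and nonzero, while all higher differences vanish, so the minimal degree is 1.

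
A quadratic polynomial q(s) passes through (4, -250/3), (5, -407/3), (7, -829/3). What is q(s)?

q(s) = -6s^2 + (5/3)s + 6

Write q(s) = as^2 + bs + c. Substituting each data point gives a linear system:
  16a + 4b + c = -250/3
  25a + 5b + c = -407/3
  49a + 7b + c = -829/3
Solving the system yields a = -6, b = 5/3, c = 6.
So q(s) = -6s^2 + (5/3)s + 6.
Check: q(4) = -250/3. ✓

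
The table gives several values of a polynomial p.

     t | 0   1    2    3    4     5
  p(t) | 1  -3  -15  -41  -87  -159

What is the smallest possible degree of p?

Forward differences of the values at t = 0, 1, 2, 3, 4, 5:
  p  : 1  -3  -15  -41  -87  -159
  Δ  : -4  -12  -26  -46  -72
  Δ^2: -8  -14  -20  -26
  Δ^3: -6  -6  -6
  Δ^4: 0  0
  Δ^5: 0
The third differences are constant (-6) and nonzero, while all higher differences vanish, so the minimal degree is 3.

3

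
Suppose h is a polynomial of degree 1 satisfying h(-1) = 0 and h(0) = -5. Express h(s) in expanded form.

h(s) = -5s - 5

Using the Lagrange interpolation formula with nodes -1, 0:
  L_0(s) = s / -1
  L_1(s) = (s + 1) / 1
Then h(s) = 0·L_0(s) - 5·L_1(s).
Expanding and collecting terms gives h(s) = -5s - 5.
Check: h(-1) = 0. ✓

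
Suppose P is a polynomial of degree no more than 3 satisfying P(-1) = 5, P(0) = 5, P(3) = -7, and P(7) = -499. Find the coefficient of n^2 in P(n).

Write P(n) = an^3 + bn^2 + cn + d. Substituting each data point gives a linear system:
  -a + b - c + d = 5
  d = 5
  27a + 9b + 3c + d = -7
  343a + 49b + 7c + d = -499
Solving the system yields a = -2, b = 3, c = 5, d = 5.
So P(n) = -2n³ + 3n² + 5n + 5.
The coefficient of n^2 is 3.

3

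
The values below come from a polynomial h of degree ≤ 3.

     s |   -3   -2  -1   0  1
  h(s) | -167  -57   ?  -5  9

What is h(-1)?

The 4 known points determine the degree-3 polynomial uniquely.
Write h(s) = as^3 + bs^2 + cs + d. Substituting each data point gives a linear system:
  -27a + 9b - 3c + d = -167
  -8a + 4b - 2c + d = -57
  d = -5
  a + b + c + d = 9
Solving the system yields a = 6, b = 2, c = 6, d = -5.
So h(s) = 6s³ + 2s² + 6s - 5.
Then h(-1) = -15.

-15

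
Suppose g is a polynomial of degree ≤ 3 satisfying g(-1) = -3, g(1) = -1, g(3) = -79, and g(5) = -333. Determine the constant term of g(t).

Write g(t) = at^3 + bt^2 + ct + d. Substituting each data point gives a linear system:
  -a + b - c + d = -3
  a + b + c + d = -1
  27a + 9b + 3c + d = -79
  125a + 25b + 5c + d = -333
Solving the system yields a = -2, b = -4, c = 3, d = 2.
So g(t) = -2t^3 - 4t^2 + 3t + 2.
The constant term is 2.

2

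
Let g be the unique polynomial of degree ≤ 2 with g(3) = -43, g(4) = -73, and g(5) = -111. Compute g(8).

Using the Lagrange interpolation formula with nodes 3, 4, 5:
  L_0(s) = (s - 4)(s - 5) / 2
  L_1(s) = (s - 3)(s - 5) / -1
  L_2(s) = (s - 3)(s - 4) / 2
Then g(s) = -43·L_0(s) - 73·L_1(s) - 111·L_2(s).
Expanding and collecting terms gives g(s) = -4s² - 2s - 1.
Evaluating at s = 8: g(8) = -273.

-273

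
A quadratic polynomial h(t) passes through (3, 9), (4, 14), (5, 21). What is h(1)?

5

Using the Lagrange interpolation formula with nodes 3, 4, 5:
  L_0(t) = (t - 4)(t - 5) / 2
  L_1(t) = (t - 3)(t - 5) / -1
  L_2(t) = (t - 3)(t - 4) / 2
Then h(t) = 9·L_0(t) + 14·L_1(t) + 21·L_2(t).
Expanding and collecting terms gives h(t) = t² - 2t + 6.
Evaluating at t = 1: h(1) = 5.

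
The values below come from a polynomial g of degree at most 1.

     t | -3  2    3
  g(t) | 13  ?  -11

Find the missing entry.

The 2 known points determine the degree-1 polynomial uniquely.
Write g(t) = at + b. Substituting each data point gives a linear system:
  -3a + b = 13
  3a + b = -11
Solving the system yields a = -4, b = 1.
So g(t) = -4t + 1.
Then g(2) = -7.

-7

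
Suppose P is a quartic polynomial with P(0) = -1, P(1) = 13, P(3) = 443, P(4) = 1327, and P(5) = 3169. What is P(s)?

Using the Lagrange interpolation formula with nodes 0, 1, 3, 4, 5:
  L_0(s) = (s - 1)(s - 3)(s - 4)(s - 5) / 60
  L_1(s) = s(s - 3)(s - 4)(s - 5) / -24
  L_2(s) = s(s - 1)(s - 4)(s - 5) / 12
  L_3(s) = s(s - 1)(s - 3)(s - 5) / -12
  L_4(s) = s(s - 1)(s - 3)(s - 4) / 40
Then P(s) = -1·L_0(s) + 13·L_1(s) + 443·L_2(s) + 1327·L_3(s) + 3169·L_4(s).
Expanding and collecting terms gives P(s) = 5s^4 - s^3 + 6s^2 + 4s - 1.
Check: P(1) = 13. ✓

P(s) = 5s^4 - s^3 + 6s^2 + 4s - 1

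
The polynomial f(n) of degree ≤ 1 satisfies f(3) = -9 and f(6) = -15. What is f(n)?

f(n) = -2n - 3

Using the Lagrange interpolation formula with nodes 3, 6:
  L_0(n) = (n - 6) / -3
  L_1(n) = (n - 3) / 3
Then f(n) = -9·L_0(n) - 15·L_1(n).
Expanding and collecting terms gives f(n) = -2n - 3.
Check: f(3) = -9. ✓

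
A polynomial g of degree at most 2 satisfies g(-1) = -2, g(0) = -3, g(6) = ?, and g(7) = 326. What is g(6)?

243

The 3 known points determine the degree-2 polynomial uniquely.
Write g(n) = an^2 + bn + c. Substituting each data point gives a linear system:
  a - b + c = -2
  c = -3
  49a + 7b + c = 326
Solving the system yields a = 6, b = 5, c = -3.
So g(n) = 6n^2 + 5n - 3.
Then g(6) = 243.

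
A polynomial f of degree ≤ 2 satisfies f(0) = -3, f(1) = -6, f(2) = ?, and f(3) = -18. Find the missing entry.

-11

On equispaced nodes a degree-2 polynomial has vanishing third forward difference, so
  - f(0) + 3·f(1) - 3·f(2) + f(3) = 0.
Substituting the known values and solving for f(2):
  -3·f(2) = 33
  f(2) = -11.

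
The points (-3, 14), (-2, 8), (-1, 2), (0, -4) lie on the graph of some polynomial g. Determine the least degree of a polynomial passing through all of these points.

1

Forward differences of the values at t = -3, -2, -1, 0:
  g  : 14  8  2  -4
  Δ  : -6  -6  -6
  Δ^2: 0  0
  Δ^3: 0
The first differences are constant (-6) and nonzero, while all higher differences vanish, so the minimal degree is 1.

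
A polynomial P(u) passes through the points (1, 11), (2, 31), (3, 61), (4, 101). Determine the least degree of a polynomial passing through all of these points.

2

Forward differences of the values at u = 1, 2, 3, 4:
  P  : 11  31  61  101
  Δ  : 20  30  40
  Δ^2: 10  10
  Δ^3: 0
The second differences are constant (10) and nonzero, while all higher differences vanish, so the minimal degree is 2.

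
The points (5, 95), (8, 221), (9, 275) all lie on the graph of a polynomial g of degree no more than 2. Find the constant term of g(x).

Write g(x) = ax^2 + bx + c. Substituting each data point gives a linear system:
  25a + 5b + c = 95
  64a + 8b + c = 221
  81a + 9b + c = 275
Solving the system yields a = 3, b = 3, c = 5.
So g(x) = 3x² + 3x + 5.
The constant term is 5.

5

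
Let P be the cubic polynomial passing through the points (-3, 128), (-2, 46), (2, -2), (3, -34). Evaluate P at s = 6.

-466

Using the Lagrange interpolation formula with nodes -3, -2, 2, 3:
  L_0(s) = (s + 2)(s - 2)(s - 3) / -30
  L_1(s) = (s + 3)(s - 2)(s - 3) / 20
  L_2(s) = (s + 3)(s + 2)(s - 3) / -20
  L_3(s) = (s + 3)(s + 2)(s - 2) / 30
Then P(s) = 128·L_0(s) + 46·L_1(s) - 2·L_2(s) - 34·L_3(s).
Expanding and collecting terms gives P(s) = -3s³ + 5s² + 2.
Evaluating at s = 6: P(6) = -466.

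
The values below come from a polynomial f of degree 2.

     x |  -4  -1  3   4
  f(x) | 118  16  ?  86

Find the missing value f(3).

48

The 3 known points determine the degree-2 polynomial uniquely.
Write f(x) = ax^2 + bx + c. Substituting each data point gives a linear system:
  16a - 4b + c = 118
  a - b + c = 16
  16a + 4b + c = 86
Solving the system yields a = 6, b = -4, c = 6.
So f(x) = 6x^2 - 4x + 6.
Then f(3) = 48.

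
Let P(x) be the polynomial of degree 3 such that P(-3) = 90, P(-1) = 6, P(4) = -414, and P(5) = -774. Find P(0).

Using the Lagrange interpolation formula with nodes -3, -1, 4, 5:
  L_0(x) = (x + 1)(x - 4)(x - 5) / -112
  L_1(x) = (x + 3)(x - 4)(x - 5) / 60
  L_2(x) = (x + 3)(x + 1)(x - 5) / -35
  L_3(x) = (x + 3)(x + 1)(x - 4) / 48
Then P(x) = 90·L_0(x) + 6·L_1(x) - 414·L_2(x) - 774·L_3(x).
Expanding and collecting terms gives P(x) = -5x³ - 6x² - x + 6.
Evaluating at x = 0: P(0) = 6.

6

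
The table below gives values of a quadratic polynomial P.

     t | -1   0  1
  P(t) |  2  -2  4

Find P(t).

P(t) = 5t^2 + t - 2

Write P(t) = at^2 + bt + c. Substituting each data point gives a linear system:
  a - b + c = 2
  c = -2
  a + b + c = 4
Solving the system yields a = 5, b = 1, c = -2.
So P(t) = 5t² + t - 2.
Check: P(-1) = 2. ✓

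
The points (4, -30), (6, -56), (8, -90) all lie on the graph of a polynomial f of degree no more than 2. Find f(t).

f(t) = -t^2 - 3t - 2

Using the Lagrange interpolation formula with nodes 4, 6, 8:
  L_0(t) = (t - 6)(t - 8) / 8
  L_1(t) = (t - 4)(t - 8) / -4
  L_2(t) = (t - 4)(t - 6) / 8
Then f(t) = -30·L_0(t) - 56·L_1(t) - 90·L_2(t).
Expanding and collecting terms gives f(t) = -t^2 - 3t - 2.
Check: f(6) = -56. ✓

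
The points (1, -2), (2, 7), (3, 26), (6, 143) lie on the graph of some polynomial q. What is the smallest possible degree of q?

Divided differences on the nodes 1, 2, 3, 6:
  order 0: -2  7  26  143
  order 1: 9  19  39
  order 2: 5  5
  order 3: 0
The order-2 divided differences are all 5 (nonzero) and every higher order vanishes, so the data lies on a polynomial of degree exactly 2.

2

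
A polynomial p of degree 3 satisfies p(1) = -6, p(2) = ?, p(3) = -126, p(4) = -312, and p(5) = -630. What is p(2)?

On equispaced nodes a degree-3 polynomial has vanishing fourth forward difference, so
  p(1) - 4·p(2) + 6·p(3) - 4·p(4) + p(5) = 0.
Substituting the known values and solving for p(2):
  -4·p(2) = 144
  p(2) = -36.

-36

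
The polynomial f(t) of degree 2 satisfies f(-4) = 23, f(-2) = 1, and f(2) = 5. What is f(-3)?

10

Using the Lagrange interpolation formula with nodes -4, -2, 2:
  L_0(t) = (t + 2)(t - 2) / 12
  L_1(t) = (t + 4)(t - 2) / -8
  L_2(t) = (t + 4)(t + 2) / 24
Then f(t) = 23·L_0(t) + 1·L_1(t) + 5·L_2(t).
Expanding and collecting terms gives f(t) = 2t² + t - 5.
Evaluating at t = -3: f(-3) = 10.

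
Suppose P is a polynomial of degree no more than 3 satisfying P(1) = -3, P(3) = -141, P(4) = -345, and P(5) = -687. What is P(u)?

Write P(u) = au^3 + bu^2 + cu + d. Substituting each data point gives a linear system:
  a + b + c + d = -3
  27a + 9b + 3c + d = -141
  64a + 16b + 4c + d = -345
  125a + 25b + 5c + d = -687
Solving the system yields a = -6, b = 3, c = -3, d = 3.
So P(u) = -6u^3 + 3u^2 - 3u + 3.
Check: P(3) = -141. ✓

P(u) = -6u^3 + 3u^2 - 3u + 3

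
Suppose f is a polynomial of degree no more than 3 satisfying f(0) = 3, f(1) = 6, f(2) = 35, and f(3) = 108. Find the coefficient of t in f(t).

-4

Write f(t) = at^3 + bt^2 + ct + d. Substituting each data point gives a linear system:
  d = 3
  a + b + c + d = 6
  8a + 4b + 2c + d = 35
  27a + 9b + 3c + d = 108
Solving the system yields a = 3, b = 4, c = -4, d = 3.
So f(t) = 3t^3 + 4t^2 - 4t + 3.
The coefficient of t is -4.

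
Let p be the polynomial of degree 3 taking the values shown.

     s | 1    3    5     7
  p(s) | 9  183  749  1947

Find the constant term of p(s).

Write p(s) = as^3 + bs^2 + cs + d. Substituting each data point gives a linear system:
  a + b + c + d = 9
  27a + 9b + 3c + d = 183
  125a + 25b + 5c + d = 749
  343a + 49b + 7c + d = 1947
Solving the system yields a = 5, b = 4, c = 6, d = -6.
So p(s) = 5s³ + 4s² + 6s - 6.
The constant term is -6.

-6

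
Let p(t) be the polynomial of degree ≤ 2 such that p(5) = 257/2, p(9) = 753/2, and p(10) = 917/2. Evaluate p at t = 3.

105/2

Using the Lagrange interpolation formula with nodes 5, 9, 10:
  L_0(t) = (t - 9)(t - 10) / 20
  L_1(t) = (t - 5)(t - 10) / -4
  L_2(t) = (t - 5)(t - 9) / 5
Then p(t) = 257/2·L_0(t) + 753/2·L_1(t) + 917/2·L_2(t).
Expanding and collecting terms gives p(t) = 4t^2 + 6t - 3/2.
Evaluating at t = 3: p(3) = 105/2.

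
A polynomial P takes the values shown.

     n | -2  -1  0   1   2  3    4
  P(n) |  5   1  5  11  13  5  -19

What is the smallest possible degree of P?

3

Forward differences of the values at n = -2, -1, 0, 1, 2, 3, 4:
  P  : 5  1  5  11  13  5  -19
  Δ  : -4  4  6  2  -8  -24
  Δ^2: 8  2  -4  -10  -16
  Δ^3: -6  -6  -6  -6
  Δ^4: 0  0  0
  Δ^5: 0  0
  Δ^6: 0
The third differences are constant (-6) and nonzero, while all higher differences vanish, so the minimal degree is 3.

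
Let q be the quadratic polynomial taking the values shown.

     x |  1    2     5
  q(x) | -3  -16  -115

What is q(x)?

Using the Lagrange interpolation formula with nodes 1, 2, 5:
  L_0(x) = (x - 2)(x - 5) / 4
  L_1(x) = (x - 1)(x - 5) / -3
  L_2(x) = (x - 1)(x - 2) / 12
Then q(x) = -3·L_0(x) - 16·L_1(x) - 115·L_2(x).
Expanding and collecting terms gives q(x) = -5x² + 2x.
Check: q(5) = -115. ✓

q(x) = -5x^2 + 2x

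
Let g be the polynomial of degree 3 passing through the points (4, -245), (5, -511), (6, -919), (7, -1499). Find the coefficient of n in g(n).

3

Write g(n) = an^3 + bn^2 + cn + d. Substituting each data point gives a linear system:
  64a + 16b + 4c + d = -245
  125a + 25b + 5c + d = -511
  216a + 36b + 6c + d = -919
  343a + 49b + 7c + d = -1499
Solving the system yields a = -5, b = 4, c = 3, d = -1.
So g(n) = -5n^3 + 4n^2 + 3n - 1.
The coefficient of n is 3.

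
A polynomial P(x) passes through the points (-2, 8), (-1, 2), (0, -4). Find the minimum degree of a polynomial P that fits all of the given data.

1

Forward differences of the values at x = -2, -1, 0:
  P  : 8  2  -4
  Δ  : -6  -6
  Δ^2: 0
The first differences are constant (-6) and nonzero, while all higher differences vanish, so the minimal degree is 1.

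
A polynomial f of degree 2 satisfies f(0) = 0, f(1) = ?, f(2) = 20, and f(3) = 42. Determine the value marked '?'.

6

The 3 known points determine the degree-2 polynomial uniquely.
Write f(t) = at^2 + bt + c. Substituting each data point gives a linear system:
  c = 0
  4a + 2b + c = 20
  9a + 3b + c = 42
Solving the system yields a = 4, b = 2, c = 0.
So f(t) = 4t^2 + 2t.
Then f(1) = 6.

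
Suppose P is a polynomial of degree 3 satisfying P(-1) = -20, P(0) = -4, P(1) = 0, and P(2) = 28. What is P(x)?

Write P(x) = ax^3 + bx^2 + cx + d. Substituting each data point gives a linear system:
  -a + b - c + d = -20
  d = -4
  a + b + c + d = 0
  8a + 4b + 2c + d = 28
Solving the system yields a = 6, b = -6, c = 4, d = -4.
So P(x) = 6x^3 - 6x^2 + 4x - 4.
Check: P(2) = 28. ✓

P(x) = 6x^3 - 6x^2 + 4x - 4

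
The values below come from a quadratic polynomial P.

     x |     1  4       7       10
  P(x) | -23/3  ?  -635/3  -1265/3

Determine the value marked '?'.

-221/3

The 3 known points determine the degree-2 polynomial uniquely.
Write P(x) = ax^2 + bx + c. Substituting each data point gives a linear system:
  a + b + c = -23/3
  49a + 7b + c = -635/3
  100a + 10b + c = -1265/3
Solving the system yields a = -4, b = -2, c = -5/3.
So P(x) = -4x² - 2x - 5/3.
Then P(4) = -221/3.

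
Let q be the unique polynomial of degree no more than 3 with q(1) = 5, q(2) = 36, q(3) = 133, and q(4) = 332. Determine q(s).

Write q(s) = as^3 + bs^2 + cs + d. Substituting each data point gives a linear system:
  a + b + c + d = 5
  8a + 4b + 2c + d = 36
  27a + 9b + 3c + d = 133
  64a + 16b + 4c + d = 332
Solving the system yields a = 6, b = -3, c = -2, d = 4.
So q(s) = 6s^3 - 3s^2 - 2s + 4.
Check: q(4) = 332. ✓

q(s) = 6s^3 - 3s^2 - 2s + 4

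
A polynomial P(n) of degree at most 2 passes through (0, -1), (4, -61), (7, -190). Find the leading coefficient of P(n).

Write P(n) = an^2 + bn + c. Substituting each data point gives a linear system:
  c = -1
  16a + 4b + c = -61
  49a + 7b + c = -190
Solving the system yields a = -4, b = 1, c = -1.
So P(n) = -4n^2 + n - 1.
The leading coefficient is -4.

-4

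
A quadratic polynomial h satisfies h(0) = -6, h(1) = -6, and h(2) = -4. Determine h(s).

Write h(s) = as^2 + bs + c. Substituting each data point gives a linear system:
  c = -6
  a + b + c = -6
  4a + 2b + c = -4
Solving the system yields a = 1, b = -1, c = -6.
So h(s) = s^2 - s - 6.
Check: h(1) = -6. ✓

h(s) = s^2 - s - 6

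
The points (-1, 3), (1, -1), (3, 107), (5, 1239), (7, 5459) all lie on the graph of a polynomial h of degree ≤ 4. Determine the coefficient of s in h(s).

Write h(s) = as^4 + bs^3 + cs^2 + ds + e. Substituting each data point gives a linear system:
  a - b + c - d + e = 3
  a + b + c + d + e = -1
  81a + 27b + 9c + 3d + e = 107
  625a + 125b + 25c + 5d + e = 1239
  2401a + 343b + 49c + 7d + e = 5459
Solving the system yields a = 3, b = -5, c = -1, d = 3, e = -1.
So h(s) = 3s^4 - 5s^3 - s^2 + 3s - 1.
The coefficient of s is 3.

3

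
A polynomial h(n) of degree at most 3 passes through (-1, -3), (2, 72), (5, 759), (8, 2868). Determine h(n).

Write h(n) = an^3 + bn^2 + cn + d. Substituting each data point gives a linear system:
  -a + b - c + d = -3
  8a + 4b + 2c + d = 72
  125a + 25b + 5c + d = 759
  512a + 64b + 8c + d = 2868
Solving the system yields a = 5, b = 4, c = 6, d = 4.
So h(n) = 5n^3 + 4n^2 + 6n + 4.
Check: h(5) = 759. ✓

h(n) = 5n^3 + 4n^2 + 6n + 4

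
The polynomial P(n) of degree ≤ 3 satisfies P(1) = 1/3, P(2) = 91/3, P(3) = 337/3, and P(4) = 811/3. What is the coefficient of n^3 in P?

4

Write P(n) = an^3 + bn^2 + cn + d. Substituting each data point gives a linear system:
  a + b + c + d = 1/3
  8a + 4b + 2c + d = 91/3
  27a + 9b + 3c + d = 337/3
  64a + 16b + 4c + d = 811/3
Solving the system yields a = 4, b = 2, c = -4, d = -5/3.
So P(n) = 4n^3 + 2n^2 - 4n - 5/3.
The leading coefficient is 4.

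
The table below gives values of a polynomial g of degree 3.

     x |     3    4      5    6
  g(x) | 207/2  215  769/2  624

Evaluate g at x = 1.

Forward differences of the values at x = 3, 4, 5, 6:
  g  : 207/2  215  769/2  624
  Δ  : 223/2  339/2  479/2
  Δ^2: 58  70
  Δ^3: 12
The third differences are constant, confirming degree 3.
Interpolating (Newton forward form) and evaluating at x = 1 gives g(1) = 13/2.

13/2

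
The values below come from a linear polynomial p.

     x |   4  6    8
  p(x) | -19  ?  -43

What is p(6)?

The 2 known points determine the degree-1 polynomial uniquely.
Write p(x) = ax + b. Substituting each data point gives a linear system:
  4a + b = -19
  8a + b = -43
Solving the system yields a = -6, b = 5.
So p(x) = -6x + 5.
Then p(6) = -31.

-31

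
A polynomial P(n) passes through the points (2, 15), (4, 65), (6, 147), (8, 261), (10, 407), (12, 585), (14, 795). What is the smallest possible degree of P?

Forward differences of the values at n = 2, 4, 6, 8, 10, 12, 14:
  P  : 15  65  147  261  407  585  795
  Δ  : 50  82  114  146  178  210
  Δ^2: 32  32  32  32  32
  Δ^3: 0  0  0  0
  Δ^4: 0  0  0
  Δ^5: 0  0
  Δ^6: 0
The second differences are constant (32) and nonzero, while all higher differences vanish, so the minimal degree is 2.

2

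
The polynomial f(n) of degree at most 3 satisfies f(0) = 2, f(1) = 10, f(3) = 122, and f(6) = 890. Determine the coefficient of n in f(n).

4

Write f(n) = an^3 + bn^2 + cn + d. Substituting each data point gives a linear system:
  d = 2
  a + b + c + d = 10
  27a + 9b + 3c + d = 122
  216a + 36b + 6c + d = 890
Solving the system yields a = 4, b = 0, c = 4, d = 2.
So f(n) = 4n^3 + 4n + 2.
The coefficient of n is 4.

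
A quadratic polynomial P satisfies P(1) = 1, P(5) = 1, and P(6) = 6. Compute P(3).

-3

Using the Lagrange interpolation formula with nodes 1, 5, 6:
  L_0(x) = (x - 5)(x - 6) / 20
  L_1(x) = (x - 1)(x - 6) / -4
  L_2(x) = (x - 1)(x - 5) / 5
Then P(x) = 1·L_0(x) + 1·L_1(x) + 6·L_2(x).
Expanding and collecting terms gives P(x) = x² - 6x + 6.
Evaluating at x = 3: P(3) = -3.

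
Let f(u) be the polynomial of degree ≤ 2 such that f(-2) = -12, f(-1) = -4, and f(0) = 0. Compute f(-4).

-40

Using the Lagrange interpolation formula with nodes -2, -1, 0:
  L_0(u) = (u + 1)u / 2
  L_1(u) = (u + 2)u / -1
  L_2(u) = (u + 2)(u + 1) / 2
Then f(u) = -12·L_0(u) - 4·L_1(u) + 0·L_2(u).
Expanding and collecting terms gives f(u) = -2u² + 2u.
Evaluating at u = -4: f(-4) = -40.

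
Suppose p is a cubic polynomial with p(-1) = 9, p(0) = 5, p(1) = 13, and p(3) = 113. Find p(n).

p(n) = 2n^3 + 6n^2 + 5

Using the Lagrange interpolation formula with nodes -1, 0, 1, 3:
  L_0(n) = n(n - 1)(n - 3) / -8
  L_1(n) = (n + 1)(n - 1)(n - 3) / 3
  L_2(n) = (n + 1)n(n - 3) / -4
  L_3(n) = (n + 1)n(n - 1) / 24
Then p(n) = 9·L_0(n) + 5·L_1(n) + 13·L_2(n) + 113·L_3(n).
Expanding and collecting terms gives p(n) = 2n³ + 6n² + 5.
Check: p(3) = 113. ✓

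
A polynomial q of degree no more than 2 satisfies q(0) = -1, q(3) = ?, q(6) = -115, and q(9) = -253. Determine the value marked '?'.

The 3 known points determine the degree-2 polynomial uniquely.
Write q(x) = ax^2 + bx + c. Substituting each data point gives a linear system:
  c = -1
  36a + 6b + c = -115
  81a + 9b + c = -253
Solving the system yields a = -3, b = -1, c = -1.
So q(x) = -3x^2 - x - 1.
Then q(3) = -31.

-31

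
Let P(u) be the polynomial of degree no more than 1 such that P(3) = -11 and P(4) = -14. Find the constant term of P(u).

-2

Write P(u) = au + b. Substituting each data point gives a linear system:
  3a + b = -11
  4a + b = -14
Solving the system yields a = -3, b = -2.
So P(u) = -3u - 2.
The constant term is -2.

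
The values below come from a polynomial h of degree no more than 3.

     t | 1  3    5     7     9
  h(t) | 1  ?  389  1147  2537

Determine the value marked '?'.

71

The 4 known points determine the degree-3 polynomial uniquely.
Write h(t) = at^3 + bt^2 + ct + d. Substituting each data point gives a linear system:
  a + b + c + d = 1
  125a + 25b + 5c + d = 389
  343a + 49b + 7c + d = 1147
  729a + 81b + 9c + d = 2537
Solving the system yields a = 4, b = -5, c = 3, d = -1.
So h(t) = 4t^3 - 5t^2 + 3t - 1.
Then h(3) = 71.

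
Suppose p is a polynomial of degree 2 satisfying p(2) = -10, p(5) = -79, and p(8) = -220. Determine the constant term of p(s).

-4

Write p(s) = as^2 + bs + c. Substituting each data point gives a linear system:
  4a + 2b + c = -10
  25a + 5b + c = -79
  64a + 8b + c = -220
Solving the system yields a = -4, b = 5, c = -4.
So p(s) = -4s² + 5s - 4.
The constant term is -4.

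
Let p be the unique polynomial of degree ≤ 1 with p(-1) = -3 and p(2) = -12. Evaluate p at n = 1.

-9

Using the Lagrange interpolation formula with nodes -1, 2:
  L_0(n) = (n - 2) / -3
  L_1(n) = (n + 1) / 3
Then p(n) = -3·L_0(n) - 12·L_1(n).
Expanding and collecting terms gives p(n) = -3n - 6.
Evaluating at n = 1: p(1) = -9.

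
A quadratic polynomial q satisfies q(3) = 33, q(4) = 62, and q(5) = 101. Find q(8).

278

Write q(x) = ax^2 + bx + c. Substituting each data point gives a linear system:
  9a + 3b + c = 33
  16a + 4b + c = 62
  25a + 5b + c = 101
Solving the system yields a = 5, b = -6, c = 6.
So q(x) = 5x^2 - 6x + 6.
Then q(8) = 278.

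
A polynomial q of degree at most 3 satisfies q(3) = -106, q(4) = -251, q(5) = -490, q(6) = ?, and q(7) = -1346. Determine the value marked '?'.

-847

On equispaced nodes a degree-3 polynomial has vanishing fourth forward difference, so
  q(3) - 4·q(4) + 6·q(5) - 4·q(6) + q(7) = 0.
Substituting the known values and solving for q(6):
  -4·q(6) = 3388
  q(6) = -847.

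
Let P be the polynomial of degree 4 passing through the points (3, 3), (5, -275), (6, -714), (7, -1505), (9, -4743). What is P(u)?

Write P(u) = au^4 + bu^3 + cu^2 + du + e. Substituting each data point gives a linear system:
  81a + 27b + 9c + 3d + e = 3
  625a + 125b + 25c + 5d + e = -275
  1296a + 216b + 36c + 6d + e = -714
  2401a + 343b + 49c + 7d + e = -1505
  6561a + 729b + 81c + 9d + e = -4743
Solving the system yields a = -1, b = 2, c = 5, d = -5, e = 0.
So P(u) = -u^4 + 2u^3 + 5u^2 - 5u.
Check: P(6) = -714. ✓

P(u) = -u^4 + 2u^3 + 5u^2 - 5u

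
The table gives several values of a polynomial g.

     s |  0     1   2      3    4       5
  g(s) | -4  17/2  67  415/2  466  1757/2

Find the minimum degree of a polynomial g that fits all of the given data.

3

Forward differences of the values at s = 0, 1, 2, 3, 4, 5:
  g  : -4  17/2  67  415/2  466  1757/2
  Δ  : 25/2  117/2  281/2  517/2  825/2
  Δ^2: 46  82  118  154
  Δ^3: 36  36  36
  Δ^4: 0  0
  Δ^5: 0
The third differences are constant (36) and nonzero, while all higher differences vanish, so the minimal degree is 3.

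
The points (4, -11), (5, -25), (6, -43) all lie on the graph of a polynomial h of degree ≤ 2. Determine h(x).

h(x) = -2x^2 + 4x + 5

Using the Lagrange interpolation formula with nodes 4, 5, 6:
  L_0(x) = (x - 5)(x - 6) / 2
  L_1(x) = (x - 4)(x - 6) / -1
  L_2(x) = (x - 4)(x - 5) / 2
Then h(x) = -11·L_0(x) - 25·L_1(x) - 43·L_2(x).
Expanding and collecting terms gives h(x) = -2x^2 + 4x + 5.
Check: h(5) = -25. ✓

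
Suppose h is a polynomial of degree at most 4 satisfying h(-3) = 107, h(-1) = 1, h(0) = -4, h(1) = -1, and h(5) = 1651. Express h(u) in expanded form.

Write h(u) = au^4 + bu^3 + cu^2 + du + e. Substituting each data point gives a linear system:
  81a - 27b + 9c - 3d + e = 107
  a - b + c - d + e = 1
  e = -4
  a + b + c + d + e = -1
  625a + 125b + 25c + 5d + e = 1651
Solving the system yields a = 2, b = 3, c = 2, d = -4, e = -4.
So h(u) = 2u^4 + 3u^3 + 2u^2 - 4u - 4.
Check: h(5) = 1651. ✓

h(u) = 2u^4 + 3u^3 + 2u^2 - 4u - 4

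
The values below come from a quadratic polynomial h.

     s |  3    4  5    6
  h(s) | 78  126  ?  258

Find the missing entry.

The 3 known points determine the degree-2 polynomial uniquely.
Write h(s) = as^2 + bs + c. Substituting each data point gives a linear system:
  9a + 3b + c = 78
  16a + 4b + c = 126
  36a + 6b + c = 258
Solving the system yields a = 6, b = 6, c = 6.
So h(s) = 6s² + 6s + 6.
Then h(5) = 186.

186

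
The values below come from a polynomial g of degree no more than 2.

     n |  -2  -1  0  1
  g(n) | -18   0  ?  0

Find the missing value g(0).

The 3 known points determine the degree-2 polynomial uniquely.
Write g(n) = an^2 + bn + c. Substituting each data point gives a linear system:
  4a - 2b + c = -18
  a - b + c = 0
  a + b + c = 0
Solving the system yields a = -6, b = 0, c = 6.
So g(n) = -6n^2 + 6.
Then g(0) = 6.

6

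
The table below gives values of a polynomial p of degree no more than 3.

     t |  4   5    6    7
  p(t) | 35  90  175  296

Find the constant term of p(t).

-5

Write p(t) = at^3 + bt^2 + ct + d. Substituting each data point gives a linear system:
  64a + 16b + 4c + d = 35
  125a + 25b + 5c + d = 90
  216a + 36b + 6c + d = 175
  343a + 49b + 7c + d = 296
Solving the system yields a = 1, b = 0, c = -6, d = -5.
So p(t) = t³ - 6t - 5.
The constant term is -5.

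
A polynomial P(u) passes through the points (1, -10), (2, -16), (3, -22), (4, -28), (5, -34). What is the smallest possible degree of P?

1

Forward differences of the values at u = 1, 2, 3, 4, 5:
  P  : -10  -16  -22  -28  -34
  Δ  : -6  -6  -6  -6
  Δ^2: 0  0  0
  Δ^3: 0  0
  Δ^4: 0
The first differences are constant (-6) and nonzero, while all higher differences vanish, so the minimal degree is 1.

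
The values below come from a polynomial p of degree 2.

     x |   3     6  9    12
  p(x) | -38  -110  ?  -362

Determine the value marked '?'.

-218

On equispaced nodes a degree-2 polynomial has vanishing third forward difference, so
  - p(3) + 3·p(6) - 3·p(9) + p(12) = 0.
Substituting the known values and solving for p(9):
  -3·p(9) = 654
  p(9) = -218.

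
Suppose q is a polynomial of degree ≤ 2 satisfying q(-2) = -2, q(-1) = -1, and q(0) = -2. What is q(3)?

Using the Lagrange interpolation formula with nodes -2, -1, 0:
  L_0(x) = (x + 1)x / 2
  L_1(x) = (x + 2)x / -1
  L_2(x) = (x + 2)(x + 1) / 2
Then q(x) = -2·L_0(x) - 1·L_1(x) - 2·L_2(x).
Expanding and collecting terms gives q(x) = -x² - 2x - 2.
Evaluating at x = 3: q(3) = -17.

-17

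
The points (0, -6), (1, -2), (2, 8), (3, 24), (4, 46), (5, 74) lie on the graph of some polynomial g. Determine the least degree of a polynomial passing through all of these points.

2

Forward differences of the values at t = 0, 1, 2, 3, 4, 5:
  g  : -6  -2  8  24  46  74
  Δ  : 4  10  16  22  28
  Δ^2: 6  6  6  6
  Δ^3: 0  0  0
  Δ^4: 0  0
  Δ^5: 0
The second differences are constant (6) and nonzero, while all higher differences vanish, so the minimal degree is 2.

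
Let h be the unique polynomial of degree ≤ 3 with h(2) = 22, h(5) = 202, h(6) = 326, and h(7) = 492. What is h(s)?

Using the Lagrange interpolation formula with nodes 2, 5, 6, 7:
  L_0(s) = (s - 5)(s - 6)(s - 7) / -60
  L_1(s) = (s - 2)(s - 6)(s - 7) / 6
  L_2(s) = (s - 2)(s - 5)(s - 7) / -4
  L_3(s) = (s - 2)(s - 5)(s - 6) / 10
Then h(s) = 22·L_0(s) + 202·L_1(s) + 326·L_2(s) + 492·L_3(s).
Expanding and collecting terms gives h(s) = s³ + 3s² + 2.
Check: h(7) = 492. ✓

h(s) = s^3 + 3s^2 + 2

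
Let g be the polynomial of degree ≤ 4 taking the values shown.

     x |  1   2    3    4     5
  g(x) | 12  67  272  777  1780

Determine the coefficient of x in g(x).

Write g(x) = ax^4 + bx^3 + cx^2 + dx + e. Substituting each data point gives a linear system:
  a + b + c + d + e = 12
  16a + 8b + 4c + 2d + e = 67
  81a + 27b + 9c + 3d + e = 272
  256a + 64b + 16c + 4d + e = 777
  625a + 125b + 25c + 5d + e = 1780
Solving the system yields a = 2, b = 5, c = -5, d = 5, e = 5.
So g(x) = 2x^4 + 5x^3 - 5x^2 + 5x + 5.
The coefficient of x is 5.

5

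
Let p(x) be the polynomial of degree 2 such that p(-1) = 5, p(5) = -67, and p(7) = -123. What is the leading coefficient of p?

Write p(x) = ax^2 + bx + c. Substituting each data point gives a linear system:
  a - b + c = 5
  25a + 5b + c = -67
  49a + 7b + c = -123
Solving the system yields a = -2, b = -4, c = 3.
So p(x) = -2x² - 4x + 3.
The leading coefficient is -2.

-2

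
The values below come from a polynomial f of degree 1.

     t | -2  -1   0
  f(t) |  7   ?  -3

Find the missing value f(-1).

2

The 2 known points determine the degree-1 polynomial uniquely.
Write f(t) = at + b. Substituting each data point gives a linear system:
  -2a + b = 7
  b = -3
Solving the system yields a = -5, b = -3.
So f(t) = -5t - 3.
Then f(-1) = 2.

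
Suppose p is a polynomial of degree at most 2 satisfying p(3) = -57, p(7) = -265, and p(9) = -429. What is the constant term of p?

-6

Write p(n) = an^2 + bn + c. Substituting each data point gives a linear system:
  9a + 3b + c = -57
  49a + 7b + c = -265
  81a + 9b + c = -429
Solving the system yields a = -5, b = -2, c = -6.
So p(n) = -5n² - 2n - 6.
The constant term is -6.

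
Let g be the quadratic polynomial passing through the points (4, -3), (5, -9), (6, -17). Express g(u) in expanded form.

Write g(u) = au^2 + bu + c. Substituting each data point gives a linear system:
  16a + 4b + c = -3
  25a + 5b + c = -9
  36a + 6b + c = -17
Solving the system yields a = -1, b = 3, c = 1.
So g(u) = -u^2 + 3u + 1.
Check: g(6) = -17. ✓

g(u) = -u^2 + 3u + 1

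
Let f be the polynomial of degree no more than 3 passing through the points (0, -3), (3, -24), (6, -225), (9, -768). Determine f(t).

f(t) = -t^3 - t^2 + 5t - 3

Write f(t) = at^3 + bt^2 + ct + d. Substituting each data point gives a linear system:
  d = -3
  27a + 9b + 3c + d = -24
  216a + 36b + 6c + d = -225
  729a + 81b + 9c + d = -768
Solving the system yields a = -1, b = -1, c = 5, d = -3.
So f(t) = -t^3 - t^2 + 5t - 3.
Check: f(0) = -3. ✓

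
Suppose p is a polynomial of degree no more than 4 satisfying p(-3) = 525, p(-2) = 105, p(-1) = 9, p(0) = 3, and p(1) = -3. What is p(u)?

Write p(u) = au^4 + bu^3 + cu^2 + du + e. Substituting each data point gives a linear system:
  81a - 27b + 9c - 3d + e = 525
  16a - 8b + 4c - 2d + e = 105
  a - b + c - d + e = 9
  e = 3
  a + b + c + d + e = -3
Solving the system yields a = 6, b = -3, c = -6, d = -3, e = 3.
So p(u) = 6u⁴ - 3u³ - 6u² - 3u + 3.
Check: p(-1) = 9. ✓

p(u) = 6u^4 - 3u^3 - 6u^2 - 3u + 3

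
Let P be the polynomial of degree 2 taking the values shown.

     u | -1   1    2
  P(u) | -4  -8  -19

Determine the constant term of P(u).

Write P(u) = au^2 + bu + c. Substituting each data point gives a linear system:
  a - b + c = -4
  a + b + c = -8
  4a + 2b + c = -19
Solving the system yields a = -3, b = -2, c = -3.
So P(u) = -3u^2 - 2u - 3.
The constant term is -3.

-3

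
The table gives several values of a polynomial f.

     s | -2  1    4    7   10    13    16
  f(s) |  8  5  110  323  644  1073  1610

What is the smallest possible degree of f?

2

Forward differences of the values at s = -2, 1, 4, 7, 10, 13, 16:
  f  : 8  5  110  323  644  1073  1610
  Δ  : -3  105  213  321  429  537
  Δ^2: 108  108  108  108  108
  Δ^3: 0  0  0  0
  Δ^4: 0  0  0
  Δ^5: 0  0
  Δ^6: 0
The second differences are constant (108) and nonzero, while all higher differences vanish, so the minimal degree is 2.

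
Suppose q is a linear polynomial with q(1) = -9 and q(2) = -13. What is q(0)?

Using the Lagrange interpolation formula with nodes 1, 2:
  L_0(s) = (s - 2) / -1
  L_1(s) = (s - 1) / 1
Then q(s) = -9·L_0(s) - 13·L_1(s).
Expanding and collecting terms gives q(s) = -4s - 5.
Evaluating at s = 0: q(0) = -5.

-5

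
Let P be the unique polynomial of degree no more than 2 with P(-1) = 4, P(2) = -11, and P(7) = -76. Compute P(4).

-31

Using the Lagrange interpolation formula with nodes -1, 2, 7:
  L_0(u) = (u - 2)(u - 7) / 24
  L_1(u) = (u + 1)(u - 7) / -15
  L_2(u) = (u + 1)(u - 2) / 40
Then P(u) = 4·L_0(u) - 11·L_1(u) - 76·L_2(u).
Expanding and collecting terms gives P(u) = -u^2 - 4u + 1.
Evaluating at u = 4: P(4) = -31.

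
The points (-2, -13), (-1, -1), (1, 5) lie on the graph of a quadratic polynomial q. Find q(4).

Write q(x) = ax^2 + bx + c. Substituting each data point gives a linear system:
  4a - 2b + c = -13
  a - b + c = -1
  a + b + c = 5
Solving the system yields a = -3, b = 3, c = 5.
So q(x) = -3x² + 3x + 5.
Then q(4) = -31.

-31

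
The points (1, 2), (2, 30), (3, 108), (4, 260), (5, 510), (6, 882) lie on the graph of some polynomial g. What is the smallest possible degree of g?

3

Forward differences of the values at s = 1, 2, 3, 4, 5, 6:
  g  : 2  30  108  260  510  882
  Δ  : 28  78  152  250  372
  Δ^2: 50  74  98  122
  Δ^3: 24  24  24
  Δ^4: 0  0
  Δ^5: 0
The third differences are constant (24) and nonzero, while all higher differences vanish, so the minimal degree is 3.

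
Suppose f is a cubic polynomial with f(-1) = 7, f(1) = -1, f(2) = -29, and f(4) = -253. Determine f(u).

f(u) = -4u^3 + 3

Write f(u) = au^3 + bu^2 + cu + d. Substituting each data point gives a linear system:
  -a + b - c + d = 7
  a + b + c + d = -1
  8a + 4b + 2c + d = -29
  64a + 16b + 4c + d = -253
Solving the system yields a = -4, b = 0, c = 0, d = 3.
So f(u) = -4u^3 + 3.
Check: f(1) = -1. ✓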